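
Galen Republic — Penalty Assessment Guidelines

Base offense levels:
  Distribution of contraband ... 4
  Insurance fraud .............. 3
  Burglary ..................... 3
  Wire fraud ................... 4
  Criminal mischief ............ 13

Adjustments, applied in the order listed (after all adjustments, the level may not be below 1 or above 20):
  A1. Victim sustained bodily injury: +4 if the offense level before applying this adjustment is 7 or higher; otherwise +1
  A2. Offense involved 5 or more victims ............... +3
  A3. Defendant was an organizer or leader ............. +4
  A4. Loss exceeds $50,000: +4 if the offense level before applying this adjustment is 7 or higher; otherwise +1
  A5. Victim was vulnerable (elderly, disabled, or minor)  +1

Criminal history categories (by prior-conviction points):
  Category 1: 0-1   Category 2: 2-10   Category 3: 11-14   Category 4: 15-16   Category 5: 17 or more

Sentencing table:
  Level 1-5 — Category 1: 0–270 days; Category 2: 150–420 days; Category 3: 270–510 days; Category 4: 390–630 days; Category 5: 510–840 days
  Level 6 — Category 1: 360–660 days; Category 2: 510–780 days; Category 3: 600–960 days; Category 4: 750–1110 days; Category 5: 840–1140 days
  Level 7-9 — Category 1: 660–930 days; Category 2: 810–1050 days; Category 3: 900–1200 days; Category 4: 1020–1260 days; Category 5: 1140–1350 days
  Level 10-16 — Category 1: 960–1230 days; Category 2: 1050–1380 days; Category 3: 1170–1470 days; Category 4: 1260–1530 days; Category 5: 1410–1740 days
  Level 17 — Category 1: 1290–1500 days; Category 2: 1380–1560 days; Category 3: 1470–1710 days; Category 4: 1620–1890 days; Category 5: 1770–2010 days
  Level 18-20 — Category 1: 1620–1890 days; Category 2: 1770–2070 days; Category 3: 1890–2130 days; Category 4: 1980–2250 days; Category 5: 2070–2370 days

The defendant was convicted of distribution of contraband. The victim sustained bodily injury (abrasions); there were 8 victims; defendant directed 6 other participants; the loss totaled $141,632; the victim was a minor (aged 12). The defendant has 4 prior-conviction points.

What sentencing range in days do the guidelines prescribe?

Base offense level for distribution of contraband: 4.
A1 applies (level before this adjustment is 4 < 7, so +1): 4 + 1 = 5.
A2 applies: 5 + 3 = 8.
A3 applies: 8 + 4 = 12.
A4 applies (level before this adjustment is 12 ≥ 7, so +4): 12 + 4 = 16.
A5 applies: 16 + 1 = 17.
Final offense level: 17.
Criminal history: 4 prior points → Category 2 (2-10).
Level 17 falls in the 17 band.
Grid: Level 17 × Category 2 = 1380-1560 days.

1380-1560 days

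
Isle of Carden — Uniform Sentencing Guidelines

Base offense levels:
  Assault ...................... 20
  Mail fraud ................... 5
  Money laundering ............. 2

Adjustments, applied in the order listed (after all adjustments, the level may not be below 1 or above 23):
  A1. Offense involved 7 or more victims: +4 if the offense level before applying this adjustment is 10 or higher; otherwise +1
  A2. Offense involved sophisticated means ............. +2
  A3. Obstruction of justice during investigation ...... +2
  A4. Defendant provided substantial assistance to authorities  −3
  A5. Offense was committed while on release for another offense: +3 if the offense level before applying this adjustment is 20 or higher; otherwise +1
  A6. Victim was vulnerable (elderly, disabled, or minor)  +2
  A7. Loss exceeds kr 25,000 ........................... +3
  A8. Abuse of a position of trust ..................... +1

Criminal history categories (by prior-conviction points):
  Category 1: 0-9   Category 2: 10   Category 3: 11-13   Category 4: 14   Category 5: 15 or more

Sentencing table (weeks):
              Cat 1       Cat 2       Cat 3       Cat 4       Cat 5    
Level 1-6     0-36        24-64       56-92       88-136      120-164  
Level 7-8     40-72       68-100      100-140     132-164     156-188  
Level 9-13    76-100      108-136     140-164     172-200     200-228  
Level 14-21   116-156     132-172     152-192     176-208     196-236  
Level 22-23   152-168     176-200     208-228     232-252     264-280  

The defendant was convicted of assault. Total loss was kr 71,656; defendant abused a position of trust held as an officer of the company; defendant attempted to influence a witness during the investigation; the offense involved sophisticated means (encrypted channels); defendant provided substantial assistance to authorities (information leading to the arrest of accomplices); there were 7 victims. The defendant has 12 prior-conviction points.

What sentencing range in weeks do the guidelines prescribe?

Base offense level for assault: 20.
A1 applies (level before this adjustment is 20 ≥ 10, so +4): 20 + 4 = 24.
A2 applies: 24 + 2 = 26.
A3 applies: 26 + 2 = 28.
A4 applies: 28 − 3 = 25.
A6 does not apply.
A7 applies: 25 + 3 = 28.
A8 applies: 28 + 1 = 29.
Level 29 exceeds the maximum of 23; capped at 23.
Final offense level: 23.
Criminal history: 12 prior points → Category 3 (11-13).
Level 23 falls in the 22-23 band.
Grid: Level 22-23 × Category 3 = 208-228 weeks.

208-228 weeks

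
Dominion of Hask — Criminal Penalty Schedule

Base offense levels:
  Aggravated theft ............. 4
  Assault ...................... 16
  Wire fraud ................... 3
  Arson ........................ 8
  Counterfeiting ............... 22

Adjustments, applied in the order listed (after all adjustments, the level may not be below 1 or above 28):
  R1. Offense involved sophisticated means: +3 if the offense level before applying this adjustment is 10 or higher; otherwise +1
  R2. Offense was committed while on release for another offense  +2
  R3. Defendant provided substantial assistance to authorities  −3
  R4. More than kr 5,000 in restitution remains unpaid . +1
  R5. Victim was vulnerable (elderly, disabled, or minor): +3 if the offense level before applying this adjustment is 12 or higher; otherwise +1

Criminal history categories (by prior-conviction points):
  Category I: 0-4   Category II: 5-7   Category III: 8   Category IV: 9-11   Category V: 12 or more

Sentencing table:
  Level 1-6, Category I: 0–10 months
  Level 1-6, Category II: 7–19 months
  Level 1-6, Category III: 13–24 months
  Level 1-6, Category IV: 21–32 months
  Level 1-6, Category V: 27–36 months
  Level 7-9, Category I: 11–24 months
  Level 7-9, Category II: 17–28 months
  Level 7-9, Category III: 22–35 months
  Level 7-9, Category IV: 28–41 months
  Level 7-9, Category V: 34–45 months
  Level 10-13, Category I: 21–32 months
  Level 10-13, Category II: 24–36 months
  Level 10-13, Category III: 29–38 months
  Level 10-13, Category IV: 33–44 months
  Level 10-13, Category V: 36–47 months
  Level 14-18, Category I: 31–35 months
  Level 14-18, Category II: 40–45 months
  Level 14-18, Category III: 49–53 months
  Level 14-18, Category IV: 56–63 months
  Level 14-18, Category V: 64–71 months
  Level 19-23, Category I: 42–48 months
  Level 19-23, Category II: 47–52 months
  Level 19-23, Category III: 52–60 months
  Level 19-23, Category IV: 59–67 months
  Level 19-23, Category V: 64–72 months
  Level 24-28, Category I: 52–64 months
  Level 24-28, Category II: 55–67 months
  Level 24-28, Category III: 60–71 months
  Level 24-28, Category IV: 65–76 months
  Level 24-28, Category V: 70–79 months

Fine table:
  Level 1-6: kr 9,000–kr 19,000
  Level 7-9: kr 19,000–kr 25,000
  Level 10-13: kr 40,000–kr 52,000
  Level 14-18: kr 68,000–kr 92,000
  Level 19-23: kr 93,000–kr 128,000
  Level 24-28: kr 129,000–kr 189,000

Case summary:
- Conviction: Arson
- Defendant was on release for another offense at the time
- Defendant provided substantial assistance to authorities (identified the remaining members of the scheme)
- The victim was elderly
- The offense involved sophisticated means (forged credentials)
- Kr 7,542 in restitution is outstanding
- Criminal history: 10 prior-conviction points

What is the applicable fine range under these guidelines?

kr 40,000–kr 52,000

Base offense level for arson: 8.
R1 applies (level before this adjustment is 8 < 10, so +1): 8 + 1 = 9.
R2 applies: 9 + 2 = 11.
R3 applies: 11 − 3 = 8.
R4 applies: 8 + 1 = 9.
R5 applies (level before this adjustment is 9 < 12, so +1): 9 + 1 = 10.
Final offense level: 10.
Level 10 falls in the 10-13 band.
Fine table: Level 10-13 → kr 40,000–kr 52,000.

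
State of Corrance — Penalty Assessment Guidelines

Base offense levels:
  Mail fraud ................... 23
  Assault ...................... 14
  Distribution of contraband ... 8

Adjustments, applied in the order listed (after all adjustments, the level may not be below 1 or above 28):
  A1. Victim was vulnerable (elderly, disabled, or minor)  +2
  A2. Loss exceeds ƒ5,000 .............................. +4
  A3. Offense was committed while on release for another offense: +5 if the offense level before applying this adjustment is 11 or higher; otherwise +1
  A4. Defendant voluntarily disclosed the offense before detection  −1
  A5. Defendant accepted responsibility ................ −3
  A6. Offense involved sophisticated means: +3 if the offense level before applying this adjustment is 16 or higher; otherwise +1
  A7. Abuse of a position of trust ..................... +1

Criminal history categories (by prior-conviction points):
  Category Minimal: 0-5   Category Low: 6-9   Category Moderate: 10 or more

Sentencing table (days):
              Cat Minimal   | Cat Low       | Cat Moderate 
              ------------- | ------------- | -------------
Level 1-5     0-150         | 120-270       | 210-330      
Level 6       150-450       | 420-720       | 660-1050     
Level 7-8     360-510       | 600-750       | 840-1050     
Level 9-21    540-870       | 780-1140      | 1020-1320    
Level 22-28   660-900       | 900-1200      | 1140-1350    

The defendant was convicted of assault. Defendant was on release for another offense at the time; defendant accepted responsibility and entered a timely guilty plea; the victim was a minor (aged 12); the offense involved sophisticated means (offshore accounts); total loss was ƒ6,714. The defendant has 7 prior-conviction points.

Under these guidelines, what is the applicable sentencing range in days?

Base offense level for assault: 14.
A1 applies: 14 + 2 = 16.
A2 applies: 16 + 4 = 20.
A3 applies (level before this adjustment is 20 ≥ 11, so +5): 20 + 5 = 25.
A4 does not apply.
A5 applies: 25 − 3 = 22.
A6 applies (level before this adjustment is 22 ≥ 16, so +3): 22 + 3 = 25.
Final offense level: 25.
Criminal history: 7 prior points → Category Low (6-9).
Level 25 falls in the 22-28 band.
Grid: Level 22-28 × Category Low = 900-1200 days.

900-1200 days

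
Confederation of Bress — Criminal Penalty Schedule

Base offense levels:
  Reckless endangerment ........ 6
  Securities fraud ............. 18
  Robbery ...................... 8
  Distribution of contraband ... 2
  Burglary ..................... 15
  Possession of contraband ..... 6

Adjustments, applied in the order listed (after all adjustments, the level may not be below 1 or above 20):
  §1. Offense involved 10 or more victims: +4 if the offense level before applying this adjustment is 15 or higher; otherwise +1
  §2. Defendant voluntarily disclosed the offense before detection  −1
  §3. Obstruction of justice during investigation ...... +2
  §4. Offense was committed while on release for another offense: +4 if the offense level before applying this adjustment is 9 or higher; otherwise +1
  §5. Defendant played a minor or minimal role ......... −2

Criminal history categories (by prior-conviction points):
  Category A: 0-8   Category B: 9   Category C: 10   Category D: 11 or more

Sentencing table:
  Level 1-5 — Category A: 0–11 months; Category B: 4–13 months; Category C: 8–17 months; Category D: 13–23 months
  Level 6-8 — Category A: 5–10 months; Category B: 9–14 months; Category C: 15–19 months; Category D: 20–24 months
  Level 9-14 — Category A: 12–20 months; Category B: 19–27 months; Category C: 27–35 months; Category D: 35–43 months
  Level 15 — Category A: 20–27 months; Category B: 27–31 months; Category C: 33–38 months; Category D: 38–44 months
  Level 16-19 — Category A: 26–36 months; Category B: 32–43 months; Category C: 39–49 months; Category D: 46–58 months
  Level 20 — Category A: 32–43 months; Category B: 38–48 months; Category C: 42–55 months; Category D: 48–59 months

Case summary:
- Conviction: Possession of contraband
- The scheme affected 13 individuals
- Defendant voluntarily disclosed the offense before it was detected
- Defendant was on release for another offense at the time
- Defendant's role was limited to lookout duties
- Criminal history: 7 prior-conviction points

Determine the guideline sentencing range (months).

Base offense level for possession of contraband: 6.
§1 applies (level before this adjustment is 6 < 15, so +1): 6 + 1 = 7.
§2 applies: 7 − 1 = 6.
§3 does not apply.
§4 applies (level before this adjustment is 6 < 9, so +1): 6 + 1 = 7.
§5 applies: 7 − 2 = 5.
Final offense level: 5.
Criminal history: 7 prior points → Category A (0-8).
Level 5 falls in the 1-5 band.
Grid: Level 1-5 × Category A = 0-11 months.

0-11 months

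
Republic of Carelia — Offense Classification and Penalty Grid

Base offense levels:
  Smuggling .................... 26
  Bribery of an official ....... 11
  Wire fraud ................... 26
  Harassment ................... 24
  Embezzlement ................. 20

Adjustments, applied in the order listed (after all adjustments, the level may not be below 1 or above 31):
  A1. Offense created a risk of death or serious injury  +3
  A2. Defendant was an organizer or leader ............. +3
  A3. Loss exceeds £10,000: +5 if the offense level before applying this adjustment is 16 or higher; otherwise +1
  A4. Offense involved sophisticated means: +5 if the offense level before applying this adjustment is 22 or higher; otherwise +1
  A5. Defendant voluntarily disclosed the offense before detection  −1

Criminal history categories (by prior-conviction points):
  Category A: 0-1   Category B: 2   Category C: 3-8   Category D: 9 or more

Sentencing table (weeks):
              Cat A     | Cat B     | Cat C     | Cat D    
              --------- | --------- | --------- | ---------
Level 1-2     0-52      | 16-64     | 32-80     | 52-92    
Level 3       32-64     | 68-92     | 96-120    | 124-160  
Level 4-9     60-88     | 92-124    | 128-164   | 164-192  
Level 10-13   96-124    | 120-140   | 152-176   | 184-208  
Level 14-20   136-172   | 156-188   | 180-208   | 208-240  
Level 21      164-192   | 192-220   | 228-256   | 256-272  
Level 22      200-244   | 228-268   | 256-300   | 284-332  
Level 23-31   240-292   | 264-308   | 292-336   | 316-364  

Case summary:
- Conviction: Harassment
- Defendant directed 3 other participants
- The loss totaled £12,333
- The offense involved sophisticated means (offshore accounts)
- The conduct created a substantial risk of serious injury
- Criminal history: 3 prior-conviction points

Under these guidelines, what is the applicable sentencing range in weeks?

Base offense level for harassment: 24.
A1 applies: 24 + 3 = 27.
A2 applies: 27 + 3 = 30.
A3 applies (level before this adjustment is 30 ≥ 16, so +5): 30 + 5 = 35.
A4 applies (level before this adjustment is 35 ≥ 22, so +5): 35 + 5 = 40.
Level 40 exceeds the maximum of 31; capped at 31.
Final offense level: 31.
Criminal history: 3 prior points → Category C (3-8).
Level 31 falls in the 23-31 band.
Grid: Level 23-31 × Category C = 292-336 weeks.

292-336 weeks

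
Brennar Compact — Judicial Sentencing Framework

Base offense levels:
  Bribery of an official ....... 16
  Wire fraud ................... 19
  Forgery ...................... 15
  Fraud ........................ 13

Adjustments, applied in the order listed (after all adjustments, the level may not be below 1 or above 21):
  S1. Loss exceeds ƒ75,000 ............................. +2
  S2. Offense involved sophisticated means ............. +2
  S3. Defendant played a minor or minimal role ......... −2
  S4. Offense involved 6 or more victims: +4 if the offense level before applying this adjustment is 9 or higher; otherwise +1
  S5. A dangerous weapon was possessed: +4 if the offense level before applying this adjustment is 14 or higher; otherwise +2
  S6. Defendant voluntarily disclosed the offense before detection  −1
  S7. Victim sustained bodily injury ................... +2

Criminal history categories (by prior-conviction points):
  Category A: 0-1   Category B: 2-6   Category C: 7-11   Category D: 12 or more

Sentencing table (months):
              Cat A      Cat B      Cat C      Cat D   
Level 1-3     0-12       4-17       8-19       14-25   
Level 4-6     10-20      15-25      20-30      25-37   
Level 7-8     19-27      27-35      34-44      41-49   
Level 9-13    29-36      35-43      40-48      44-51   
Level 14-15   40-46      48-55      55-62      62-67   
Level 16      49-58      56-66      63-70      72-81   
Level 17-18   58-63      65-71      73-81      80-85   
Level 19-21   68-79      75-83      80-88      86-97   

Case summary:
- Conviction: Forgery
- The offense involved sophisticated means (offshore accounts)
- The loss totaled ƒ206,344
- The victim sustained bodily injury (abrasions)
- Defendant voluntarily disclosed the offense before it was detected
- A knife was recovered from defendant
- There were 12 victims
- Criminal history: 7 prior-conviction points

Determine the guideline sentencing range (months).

Base offense level for forgery: 15.
S1 applies: 15 + 2 = 17.
S2 applies: 17 + 2 = 19.
S4 applies (level before this adjustment is 19 ≥ 9, so +4): 19 + 4 = 23.
S5 applies (level before this adjustment is 23 ≥ 14, so +4): 23 + 4 = 27.
S6 applies: 27 − 1 = 26.
S7 applies: 26 + 2 = 28.
Level 28 exceeds the maximum of 21; capped at 21.
Final offense level: 21.
Criminal history: 7 prior points → Category C (7-11).
Level 21 falls in the 19-21 band.
Grid: Level 19-21 × Category C = 80-88 months.

80-88 months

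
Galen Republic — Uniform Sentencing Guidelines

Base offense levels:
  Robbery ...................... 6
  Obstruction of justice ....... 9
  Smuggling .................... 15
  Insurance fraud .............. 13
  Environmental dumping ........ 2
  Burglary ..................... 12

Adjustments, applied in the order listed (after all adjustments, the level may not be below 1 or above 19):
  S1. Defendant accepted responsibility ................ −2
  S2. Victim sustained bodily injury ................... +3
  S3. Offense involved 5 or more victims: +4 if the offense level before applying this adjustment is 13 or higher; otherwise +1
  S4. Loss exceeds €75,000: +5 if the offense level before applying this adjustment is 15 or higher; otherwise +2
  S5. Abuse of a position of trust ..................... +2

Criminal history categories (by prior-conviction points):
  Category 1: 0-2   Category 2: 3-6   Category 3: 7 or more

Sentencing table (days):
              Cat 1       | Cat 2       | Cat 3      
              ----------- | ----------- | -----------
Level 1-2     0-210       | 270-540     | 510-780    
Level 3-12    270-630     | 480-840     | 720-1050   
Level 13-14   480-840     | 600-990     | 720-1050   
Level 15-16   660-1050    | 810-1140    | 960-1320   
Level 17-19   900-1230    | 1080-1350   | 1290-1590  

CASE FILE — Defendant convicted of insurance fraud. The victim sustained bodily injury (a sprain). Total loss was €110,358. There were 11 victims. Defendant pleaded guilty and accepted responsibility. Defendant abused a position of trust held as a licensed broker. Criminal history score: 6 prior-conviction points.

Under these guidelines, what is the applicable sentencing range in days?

Base offense level for insurance fraud: 13.
S1 applies: 13 − 2 = 11.
S2 applies: 11 + 3 = 14.
S3 applies (level before this adjustment is 14 ≥ 13, so +4): 14 + 4 = 18.
S4 applies (level before this adjustment is 18 ≥ 15, so +5): 18 + 5 = 23.
S5 applies: 23 + 2 = 25.
Level 25 exceeds the maximum of 19; capped at 19.
Final offense level: 19.
Criminal history: 6 prior points → Category 2 (3-6).
Level 19 falls in the 17-19 band.
Grid: Level 17-19 × Category 2 = 1080-1350 days.

1080-1350 days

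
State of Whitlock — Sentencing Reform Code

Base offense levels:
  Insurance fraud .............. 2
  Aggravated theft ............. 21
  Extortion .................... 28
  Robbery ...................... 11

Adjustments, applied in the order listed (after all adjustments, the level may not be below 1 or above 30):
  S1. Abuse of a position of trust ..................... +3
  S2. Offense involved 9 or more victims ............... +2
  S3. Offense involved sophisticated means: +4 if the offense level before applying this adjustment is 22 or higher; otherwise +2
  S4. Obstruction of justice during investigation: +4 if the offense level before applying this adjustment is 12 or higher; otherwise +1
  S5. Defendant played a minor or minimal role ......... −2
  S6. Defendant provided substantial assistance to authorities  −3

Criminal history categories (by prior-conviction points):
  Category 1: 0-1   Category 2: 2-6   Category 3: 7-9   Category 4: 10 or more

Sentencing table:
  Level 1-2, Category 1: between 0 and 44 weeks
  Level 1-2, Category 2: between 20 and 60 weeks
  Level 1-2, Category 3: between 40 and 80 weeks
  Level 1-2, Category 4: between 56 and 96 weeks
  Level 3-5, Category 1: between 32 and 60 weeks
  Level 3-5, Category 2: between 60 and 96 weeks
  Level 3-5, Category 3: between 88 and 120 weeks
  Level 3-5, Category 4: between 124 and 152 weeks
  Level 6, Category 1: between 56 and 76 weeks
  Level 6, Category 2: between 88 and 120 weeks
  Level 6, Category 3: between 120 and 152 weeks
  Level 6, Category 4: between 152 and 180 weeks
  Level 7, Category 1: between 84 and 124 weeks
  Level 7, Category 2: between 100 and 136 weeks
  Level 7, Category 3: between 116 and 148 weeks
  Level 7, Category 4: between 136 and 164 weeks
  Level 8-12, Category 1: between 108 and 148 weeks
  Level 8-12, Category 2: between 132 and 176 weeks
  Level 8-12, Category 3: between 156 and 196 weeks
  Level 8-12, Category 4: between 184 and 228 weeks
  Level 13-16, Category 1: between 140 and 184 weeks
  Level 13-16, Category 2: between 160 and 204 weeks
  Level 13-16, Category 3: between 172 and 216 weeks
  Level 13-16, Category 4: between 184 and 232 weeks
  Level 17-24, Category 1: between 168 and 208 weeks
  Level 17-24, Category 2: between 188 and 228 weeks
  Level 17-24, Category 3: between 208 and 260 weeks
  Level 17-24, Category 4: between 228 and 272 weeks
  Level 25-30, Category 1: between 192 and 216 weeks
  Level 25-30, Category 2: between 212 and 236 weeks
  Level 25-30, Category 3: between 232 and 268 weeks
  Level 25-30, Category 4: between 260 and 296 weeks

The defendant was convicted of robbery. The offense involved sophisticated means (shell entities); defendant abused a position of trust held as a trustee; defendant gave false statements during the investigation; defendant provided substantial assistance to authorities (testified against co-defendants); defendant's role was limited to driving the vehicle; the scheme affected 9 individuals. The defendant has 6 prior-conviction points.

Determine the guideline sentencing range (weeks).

188-228 weeks

Base offense level for robbery: 11.
S1 applies: 11 + 3 = 14.
S2 applies: 14 + 2 = 16.
S3 applies (level before this adjustment is 16 < 22, so +2): 16 + 2 = 18.
S4 applies (level before this adjustment is 18 ≥ 12, so +4): 18 + 4 = 22.
S5 applies: 22 − 2 = 20.
S6 applies: 20 − 3 = 17.
Final offense level: 17.
Criminal history: 6 prior points → Category 2 (2-6).
Level 17 falls in the 17-24 band.
Grid: Level 17-24 × Category 2 = 188-228 weeks.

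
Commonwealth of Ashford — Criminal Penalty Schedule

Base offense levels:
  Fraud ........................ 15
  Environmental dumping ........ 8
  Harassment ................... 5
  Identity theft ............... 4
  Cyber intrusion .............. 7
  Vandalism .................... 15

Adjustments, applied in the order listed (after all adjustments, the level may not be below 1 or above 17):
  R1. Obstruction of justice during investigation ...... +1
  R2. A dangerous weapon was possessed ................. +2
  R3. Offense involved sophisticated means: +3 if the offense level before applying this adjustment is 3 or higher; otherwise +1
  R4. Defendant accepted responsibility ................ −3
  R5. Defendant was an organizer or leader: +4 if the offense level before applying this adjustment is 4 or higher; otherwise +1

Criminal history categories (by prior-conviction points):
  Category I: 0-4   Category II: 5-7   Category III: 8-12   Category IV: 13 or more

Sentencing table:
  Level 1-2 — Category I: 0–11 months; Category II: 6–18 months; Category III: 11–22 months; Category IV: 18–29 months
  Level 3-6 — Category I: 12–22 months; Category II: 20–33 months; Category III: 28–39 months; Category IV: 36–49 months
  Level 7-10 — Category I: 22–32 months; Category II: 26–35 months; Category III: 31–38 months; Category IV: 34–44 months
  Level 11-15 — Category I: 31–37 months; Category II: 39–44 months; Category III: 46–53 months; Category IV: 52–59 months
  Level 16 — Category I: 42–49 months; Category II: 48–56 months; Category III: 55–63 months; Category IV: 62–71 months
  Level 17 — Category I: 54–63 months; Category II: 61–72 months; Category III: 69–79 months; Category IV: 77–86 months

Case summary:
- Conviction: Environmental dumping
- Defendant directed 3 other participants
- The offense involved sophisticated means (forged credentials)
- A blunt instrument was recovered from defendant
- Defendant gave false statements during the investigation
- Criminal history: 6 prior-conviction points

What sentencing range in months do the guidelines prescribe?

61-72 months

Base offense level for environmental dumping: 8.
R1 applies: 8 + 1 = 9.
R2 applies: 9 + 2 = 11.
R3 applies (level before this adjustment is 11 ≥ 3, so +3): 11 + 3 = 14.
R5 applies (level before this adjustment is 14 ≥ 4, so +4): 14 + 4 = 18.
Level 18 exceeds the maximum of 17; capped at 17.
Final offense level: 17.
Criminal history: 6 prior points → Category II (5-7).
Level 17 falls in the 17 band.
Grid: Level 17 × Category II = 61-72 months.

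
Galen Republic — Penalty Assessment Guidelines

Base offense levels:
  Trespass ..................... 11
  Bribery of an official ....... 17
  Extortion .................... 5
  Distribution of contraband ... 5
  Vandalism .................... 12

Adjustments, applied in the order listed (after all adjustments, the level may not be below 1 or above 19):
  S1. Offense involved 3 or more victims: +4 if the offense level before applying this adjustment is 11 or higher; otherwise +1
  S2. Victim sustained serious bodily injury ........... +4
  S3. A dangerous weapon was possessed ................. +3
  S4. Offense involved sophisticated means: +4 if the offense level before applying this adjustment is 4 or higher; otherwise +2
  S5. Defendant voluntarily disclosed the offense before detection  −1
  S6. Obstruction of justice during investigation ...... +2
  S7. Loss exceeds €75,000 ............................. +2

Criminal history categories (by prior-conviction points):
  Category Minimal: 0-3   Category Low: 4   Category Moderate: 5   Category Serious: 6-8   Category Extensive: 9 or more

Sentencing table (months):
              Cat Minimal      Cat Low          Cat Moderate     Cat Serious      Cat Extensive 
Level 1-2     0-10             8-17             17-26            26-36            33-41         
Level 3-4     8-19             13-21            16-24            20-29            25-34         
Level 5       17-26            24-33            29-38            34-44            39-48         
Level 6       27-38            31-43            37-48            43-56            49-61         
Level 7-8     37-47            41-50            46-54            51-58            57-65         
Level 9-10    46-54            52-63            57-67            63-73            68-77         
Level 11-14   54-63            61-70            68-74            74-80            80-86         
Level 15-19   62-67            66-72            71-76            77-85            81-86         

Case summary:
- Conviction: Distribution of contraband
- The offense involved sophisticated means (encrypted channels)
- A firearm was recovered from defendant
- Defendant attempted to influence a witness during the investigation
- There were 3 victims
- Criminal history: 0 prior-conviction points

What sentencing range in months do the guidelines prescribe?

Base offense level for distribution of contraband: 5.
S1 applies (level before this adjustment is 5 < 11, so +1): 5 + 1 = 6.
S2 does not apply.
S3 applies: 6 + 3 = 9.
S4 applies (level before this adjustment is 9 ≥ 4, so +4): 9 + 4 = 13.
S6 applies: 13 + 2 = 15.
Final offense level: 15.
Criminal history: 0 prior points → Category Minimal (0-3).
Level 15 falls in the 15-19 band.
Grid: Level 15-19 × Category Minimal = 62-67 months.

62-67 months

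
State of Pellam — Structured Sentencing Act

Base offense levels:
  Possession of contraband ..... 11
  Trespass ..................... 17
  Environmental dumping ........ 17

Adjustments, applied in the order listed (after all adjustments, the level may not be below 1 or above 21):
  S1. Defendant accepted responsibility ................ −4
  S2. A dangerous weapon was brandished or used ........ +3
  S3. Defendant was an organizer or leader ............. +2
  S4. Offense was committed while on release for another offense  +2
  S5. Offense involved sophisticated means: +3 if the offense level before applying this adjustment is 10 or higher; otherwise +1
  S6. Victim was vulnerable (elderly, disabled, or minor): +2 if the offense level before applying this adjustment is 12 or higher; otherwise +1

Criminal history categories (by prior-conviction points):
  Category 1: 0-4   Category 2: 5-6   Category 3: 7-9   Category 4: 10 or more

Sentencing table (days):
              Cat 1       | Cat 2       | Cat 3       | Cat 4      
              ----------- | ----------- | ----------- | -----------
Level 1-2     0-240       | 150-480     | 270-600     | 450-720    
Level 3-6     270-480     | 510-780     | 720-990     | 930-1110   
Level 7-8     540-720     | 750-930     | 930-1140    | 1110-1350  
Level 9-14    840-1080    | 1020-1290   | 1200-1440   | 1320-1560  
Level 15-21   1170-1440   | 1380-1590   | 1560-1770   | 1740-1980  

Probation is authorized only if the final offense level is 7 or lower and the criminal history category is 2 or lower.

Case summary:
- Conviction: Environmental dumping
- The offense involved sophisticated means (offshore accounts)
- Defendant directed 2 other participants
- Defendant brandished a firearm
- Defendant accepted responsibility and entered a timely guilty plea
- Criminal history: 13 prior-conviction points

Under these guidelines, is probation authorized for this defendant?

Base offense level for environmental dumping: 17.
S1 applies: 17 − 4 = 13.
S2 applies: 13 + 3 = 16.
S3 applies: 16 + 2 = 18.
S5 applies (level before this adjustment is 18 ≥ 10, so +3): 18 + 3 = 21.
Final offense level: 21.
Criminal history: 13 prior points → Category 4 (10+).
Level 21 falls in the 15-21 band.
Grid: Level 15-21 × Category 4 = 1740-1980 days.
Probation check: level 21 > 7 and category 4 > 2 → not eligible.

No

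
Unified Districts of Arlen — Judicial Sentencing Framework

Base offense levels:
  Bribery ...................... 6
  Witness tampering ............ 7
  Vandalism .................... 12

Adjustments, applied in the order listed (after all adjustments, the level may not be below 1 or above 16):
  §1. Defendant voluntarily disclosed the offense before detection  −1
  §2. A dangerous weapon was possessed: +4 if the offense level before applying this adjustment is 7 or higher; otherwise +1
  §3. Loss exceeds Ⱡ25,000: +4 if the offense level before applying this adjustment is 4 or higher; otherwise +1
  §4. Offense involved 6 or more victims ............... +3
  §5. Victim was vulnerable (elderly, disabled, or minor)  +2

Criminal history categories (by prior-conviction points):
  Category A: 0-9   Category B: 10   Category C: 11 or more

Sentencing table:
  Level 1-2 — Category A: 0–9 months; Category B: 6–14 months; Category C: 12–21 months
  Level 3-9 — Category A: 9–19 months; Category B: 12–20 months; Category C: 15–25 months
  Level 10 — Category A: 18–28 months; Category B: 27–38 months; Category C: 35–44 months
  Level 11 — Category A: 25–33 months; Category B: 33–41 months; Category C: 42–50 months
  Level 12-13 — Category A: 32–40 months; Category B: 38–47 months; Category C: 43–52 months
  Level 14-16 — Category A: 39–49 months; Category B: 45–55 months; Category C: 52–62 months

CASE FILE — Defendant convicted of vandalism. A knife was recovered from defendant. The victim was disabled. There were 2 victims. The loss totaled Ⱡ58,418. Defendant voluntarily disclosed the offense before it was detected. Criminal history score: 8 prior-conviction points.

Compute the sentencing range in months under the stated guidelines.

Base offense level for vandalism: 12.
§1 applies: 12 − 1 = 11.
§2 applies (level before this adjustment is 11 ≥ 7, so +4): 11 + 4 = 15.
§3 applies (level before this adjustment is 15 ≥ 4, so +4): 15 + 4 = 19.
§4 does not apply.
§5 applies: 19 + 2 = 21.
Level 21 exceeds the maximum of 16; capped at 16.
Final offense level: 16.
Criminal history: 8 prior points → Category A (0-9).
Level 16 falls in the 14-16 band.
Grid: Level 14-16 × Category A = 39-49 months.

39-49 months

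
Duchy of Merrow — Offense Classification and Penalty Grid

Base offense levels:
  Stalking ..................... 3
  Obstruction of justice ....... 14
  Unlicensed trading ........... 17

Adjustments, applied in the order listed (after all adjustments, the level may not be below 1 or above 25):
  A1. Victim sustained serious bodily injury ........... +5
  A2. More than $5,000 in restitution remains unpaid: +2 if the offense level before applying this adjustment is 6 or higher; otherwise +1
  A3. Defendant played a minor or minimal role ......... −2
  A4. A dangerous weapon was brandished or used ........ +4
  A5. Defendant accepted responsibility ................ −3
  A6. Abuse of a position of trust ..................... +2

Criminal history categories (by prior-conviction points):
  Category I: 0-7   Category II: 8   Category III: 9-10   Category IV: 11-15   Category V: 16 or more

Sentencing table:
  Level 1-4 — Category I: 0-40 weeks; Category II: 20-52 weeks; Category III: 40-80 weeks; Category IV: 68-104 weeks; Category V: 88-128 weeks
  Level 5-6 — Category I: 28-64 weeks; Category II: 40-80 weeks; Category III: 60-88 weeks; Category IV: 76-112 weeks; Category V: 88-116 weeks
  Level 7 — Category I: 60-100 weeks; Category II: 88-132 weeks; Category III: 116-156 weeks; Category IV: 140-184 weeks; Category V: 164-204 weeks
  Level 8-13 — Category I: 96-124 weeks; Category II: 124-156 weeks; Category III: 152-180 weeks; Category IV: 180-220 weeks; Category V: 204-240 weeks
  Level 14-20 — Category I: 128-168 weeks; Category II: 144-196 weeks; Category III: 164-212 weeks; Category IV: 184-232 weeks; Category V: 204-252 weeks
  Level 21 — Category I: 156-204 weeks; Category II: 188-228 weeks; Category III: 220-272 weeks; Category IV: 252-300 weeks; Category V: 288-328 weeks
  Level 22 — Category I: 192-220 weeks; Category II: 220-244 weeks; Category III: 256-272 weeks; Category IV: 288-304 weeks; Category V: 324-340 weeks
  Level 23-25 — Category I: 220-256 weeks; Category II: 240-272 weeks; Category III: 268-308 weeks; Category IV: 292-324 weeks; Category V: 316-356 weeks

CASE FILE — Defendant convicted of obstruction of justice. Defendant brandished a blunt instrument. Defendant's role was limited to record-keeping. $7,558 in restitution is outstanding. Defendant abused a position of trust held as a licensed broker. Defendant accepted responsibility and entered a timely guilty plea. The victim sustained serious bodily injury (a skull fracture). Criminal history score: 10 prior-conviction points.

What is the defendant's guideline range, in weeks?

256-272 weeks

Base offense level for obstruction of justice: 14.
A1 applies: 14 + 5 = 19.
A2 applies (level before this adjustment is 19 ≥ 6, so +2): 19 + 2 = 21.
A3 applies: 21 − 2 = 19.
A4 applies: 19 + 4 = 23.
A5 applies: 23 − 3 = 20.
A6 applies: 20 + 2 = 22.
Final offense level: 22.
Criminal history: 10 prior points → Category III (9-10).
Level 22 falls in the 22 band.
Grid: Level 22 × Category III = 256-272 weeks.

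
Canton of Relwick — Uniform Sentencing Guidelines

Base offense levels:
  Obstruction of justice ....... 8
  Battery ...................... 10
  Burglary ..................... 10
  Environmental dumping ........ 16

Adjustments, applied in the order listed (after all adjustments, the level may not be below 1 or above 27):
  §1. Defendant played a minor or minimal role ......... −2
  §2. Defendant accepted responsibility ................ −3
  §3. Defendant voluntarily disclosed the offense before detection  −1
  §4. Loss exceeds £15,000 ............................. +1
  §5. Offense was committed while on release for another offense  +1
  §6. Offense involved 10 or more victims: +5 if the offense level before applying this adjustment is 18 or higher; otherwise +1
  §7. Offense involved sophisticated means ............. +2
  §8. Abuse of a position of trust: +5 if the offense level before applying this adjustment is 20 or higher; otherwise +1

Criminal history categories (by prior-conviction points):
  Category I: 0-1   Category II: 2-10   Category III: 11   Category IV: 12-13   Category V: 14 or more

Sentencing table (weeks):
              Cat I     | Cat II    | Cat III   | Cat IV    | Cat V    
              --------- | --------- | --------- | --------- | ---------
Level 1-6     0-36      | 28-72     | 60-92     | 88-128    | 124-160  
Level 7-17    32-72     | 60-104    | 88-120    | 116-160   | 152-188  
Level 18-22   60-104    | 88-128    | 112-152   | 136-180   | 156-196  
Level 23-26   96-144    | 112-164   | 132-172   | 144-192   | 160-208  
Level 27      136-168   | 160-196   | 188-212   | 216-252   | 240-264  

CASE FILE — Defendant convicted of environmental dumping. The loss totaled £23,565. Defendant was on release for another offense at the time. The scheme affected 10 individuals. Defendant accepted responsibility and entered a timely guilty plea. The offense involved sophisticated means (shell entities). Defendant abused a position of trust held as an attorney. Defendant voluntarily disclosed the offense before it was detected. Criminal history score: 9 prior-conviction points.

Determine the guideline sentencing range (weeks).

Base offense level for environmental dumping: 16.
§1 does not apply.
§2 applies: 16 − 3 = 13.
§3 applies: 13 − 1 = 12.
§4 applies: 12 + 1 = 13.
§5 applies: 13 + 1 = 14.
§6 applies (level before this adjustment is 14 < 18, so +1): 14 + 1 = 15.
§7 applies: 15 + 2 = 17.
§8 applies (level before this adjustment is 17 < 20, so +1): 17 + 1 = 18.
Final offense level: 18.
Criminal history: 9 prior points → Category II (2-10).
Level 18 falls in the 18-22 band.
Grid: Level 18-22 × Category II = 88-128 weeks.

88-128 weeks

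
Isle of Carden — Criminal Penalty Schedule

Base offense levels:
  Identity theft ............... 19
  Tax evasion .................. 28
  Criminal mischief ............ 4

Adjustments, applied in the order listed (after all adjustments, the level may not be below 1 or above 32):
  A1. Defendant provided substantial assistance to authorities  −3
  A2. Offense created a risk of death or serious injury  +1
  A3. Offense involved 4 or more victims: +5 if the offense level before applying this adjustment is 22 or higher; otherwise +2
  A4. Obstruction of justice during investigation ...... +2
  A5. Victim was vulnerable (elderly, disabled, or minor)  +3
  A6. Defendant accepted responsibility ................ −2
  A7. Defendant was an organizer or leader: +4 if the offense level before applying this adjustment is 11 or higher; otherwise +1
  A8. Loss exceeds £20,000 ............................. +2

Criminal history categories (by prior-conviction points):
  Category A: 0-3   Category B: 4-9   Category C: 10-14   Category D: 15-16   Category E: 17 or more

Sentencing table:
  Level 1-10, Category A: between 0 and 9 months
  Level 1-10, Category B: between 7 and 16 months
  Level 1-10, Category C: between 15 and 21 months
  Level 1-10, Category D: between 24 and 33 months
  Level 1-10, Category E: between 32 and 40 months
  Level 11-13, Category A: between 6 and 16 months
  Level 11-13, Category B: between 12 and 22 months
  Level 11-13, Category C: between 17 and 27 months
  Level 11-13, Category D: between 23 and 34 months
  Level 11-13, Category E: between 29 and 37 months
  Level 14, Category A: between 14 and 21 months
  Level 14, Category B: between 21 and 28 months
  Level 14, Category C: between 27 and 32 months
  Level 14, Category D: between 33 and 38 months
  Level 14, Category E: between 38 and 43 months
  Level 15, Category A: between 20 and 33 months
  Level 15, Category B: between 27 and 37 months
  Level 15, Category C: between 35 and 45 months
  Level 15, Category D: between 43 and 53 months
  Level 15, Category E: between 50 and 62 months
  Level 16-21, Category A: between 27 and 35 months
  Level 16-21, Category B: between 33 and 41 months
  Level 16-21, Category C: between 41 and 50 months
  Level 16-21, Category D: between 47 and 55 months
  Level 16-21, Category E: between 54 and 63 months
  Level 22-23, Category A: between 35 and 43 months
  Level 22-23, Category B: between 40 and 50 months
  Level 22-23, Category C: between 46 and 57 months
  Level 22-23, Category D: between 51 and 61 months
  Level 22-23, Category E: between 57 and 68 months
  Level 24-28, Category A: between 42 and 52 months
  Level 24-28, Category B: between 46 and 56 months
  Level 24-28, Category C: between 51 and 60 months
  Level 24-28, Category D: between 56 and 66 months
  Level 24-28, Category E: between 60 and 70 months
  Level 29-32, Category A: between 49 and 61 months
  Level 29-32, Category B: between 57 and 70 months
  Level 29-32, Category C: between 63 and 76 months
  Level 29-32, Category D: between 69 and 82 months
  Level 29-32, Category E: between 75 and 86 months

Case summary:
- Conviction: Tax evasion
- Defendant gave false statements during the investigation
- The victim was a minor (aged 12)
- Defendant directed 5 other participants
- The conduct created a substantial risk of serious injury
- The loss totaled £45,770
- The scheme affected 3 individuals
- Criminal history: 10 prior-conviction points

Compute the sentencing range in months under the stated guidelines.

63-76 months

Base offense level for tax evasion: 28.
A1 does not apply.
A2 applies: 28 + 1 = 29.
A4 applies: 29 + 2 = 31.
A5 applies: 31 + 3 = 34.
A6 does not apply.
A7 applies (level before this adjustment is 34 ≥ 11, so +4): 34 + 4 = 38.
A8 applies: 38 + 2 = 40.
Level 40 exceeds the maximum of 32; capped at 32.
Final offense level: 32.
Criminal history: 10 prior points → Category C (10-14).
Level 32 falls in the 29-32 band.
Grid: Level 29-32 × Category C = 63-76 months.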